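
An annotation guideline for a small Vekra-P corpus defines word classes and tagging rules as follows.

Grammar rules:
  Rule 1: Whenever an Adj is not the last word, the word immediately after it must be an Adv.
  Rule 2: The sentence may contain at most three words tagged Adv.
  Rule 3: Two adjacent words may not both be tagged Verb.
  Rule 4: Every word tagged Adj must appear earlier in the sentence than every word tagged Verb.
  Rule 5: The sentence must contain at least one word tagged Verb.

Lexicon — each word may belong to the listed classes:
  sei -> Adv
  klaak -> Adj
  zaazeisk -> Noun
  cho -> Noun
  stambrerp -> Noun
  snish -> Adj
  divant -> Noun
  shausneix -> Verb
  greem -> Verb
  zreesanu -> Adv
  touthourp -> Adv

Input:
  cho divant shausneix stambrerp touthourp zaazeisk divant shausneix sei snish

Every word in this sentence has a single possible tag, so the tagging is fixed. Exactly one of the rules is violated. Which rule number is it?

Fixed tagging: Noun Noun Verb Noun Adv Noun Noun Verb Adv Adj.
Rule check: R1 pass, R2 pass, R3 pass, R4 fail, R5 pass.
Only rule 4 fails.

4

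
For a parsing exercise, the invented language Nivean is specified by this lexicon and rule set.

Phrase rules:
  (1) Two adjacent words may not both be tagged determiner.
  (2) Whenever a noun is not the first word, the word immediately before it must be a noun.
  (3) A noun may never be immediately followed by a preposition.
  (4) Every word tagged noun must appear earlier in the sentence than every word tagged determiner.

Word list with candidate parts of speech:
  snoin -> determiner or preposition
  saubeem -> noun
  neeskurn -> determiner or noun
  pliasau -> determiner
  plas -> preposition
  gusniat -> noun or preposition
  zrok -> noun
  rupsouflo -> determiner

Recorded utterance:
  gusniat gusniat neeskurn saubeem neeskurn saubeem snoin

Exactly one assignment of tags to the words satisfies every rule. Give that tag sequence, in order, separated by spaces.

noun noun noun noun noun noun determiner

Candidates per position — 1:gusniat {noun,preposition}; 2:gusniat {noun,preposition}; 3:neeskurn {determiner,noun}; 4:saubeem {noun}; 5:neeskurn {determiner,noun}; 6:saubeem {noun}; 7:snoin {determiner,preposition}.
Position 1: tagging it preposition would leave rule 2 unsatisfiable, so it must be noun.
Position 2: tagging it preposition would leave rule 2 unsatisfiable, so it must be noun.
Position 3: tagging it determiner would leave rule 2 unsatisfiable, so it must be noun.
Position 5: tagging it determiner would leave rule 2 unsatisfiable, so it must be noun.
Position 7: tagging it preposition would leave rule 3 unsatisfiable, so it must be determiner.
So the tagging must be: noun noun noun noun noun noun determiner.
Rule-by-rule: rule 1 holds; rule 2 holds; rule 3 holds; rule 4 holds.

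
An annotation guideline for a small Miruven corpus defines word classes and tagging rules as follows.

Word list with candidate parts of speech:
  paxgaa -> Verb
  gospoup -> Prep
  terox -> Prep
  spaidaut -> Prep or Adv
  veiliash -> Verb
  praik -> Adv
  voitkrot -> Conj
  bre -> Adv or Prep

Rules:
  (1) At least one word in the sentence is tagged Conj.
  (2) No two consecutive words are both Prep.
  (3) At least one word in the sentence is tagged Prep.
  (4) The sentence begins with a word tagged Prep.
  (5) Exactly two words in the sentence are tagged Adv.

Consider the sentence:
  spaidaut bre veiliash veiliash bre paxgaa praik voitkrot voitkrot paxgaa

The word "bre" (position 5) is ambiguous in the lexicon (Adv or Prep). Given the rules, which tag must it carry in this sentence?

Prep

Candidates per position — 1:spaidaut {Prep,Adv}; 2:bre {Adv,Prep}; 3:veiliash {Verb}; 4:veiliash {Verb}; 5:bre {Adv,Prep}; 6:paxgaa {Verb}; 7:praik {Adv}; 8:voitkrot {Conj}; 9:voitkrot {Conj}; 10:paxgaa {Verb}.
Position 1: Adv is ruled out by rule 4; that leaves Prep.
Position 2: Prep is ruled out by rule 2; that leaves Adv.
Position 5: Adv is ruled out by rule 5; that leaves Prep.
So the tagging must be: Prep Adv Verb Verb Prep Verb Adv Conj Conj Verb.
Check: rule 1 holds; rule 2 holds; rule 3 holds; rule 4 holds; rule 5 holds.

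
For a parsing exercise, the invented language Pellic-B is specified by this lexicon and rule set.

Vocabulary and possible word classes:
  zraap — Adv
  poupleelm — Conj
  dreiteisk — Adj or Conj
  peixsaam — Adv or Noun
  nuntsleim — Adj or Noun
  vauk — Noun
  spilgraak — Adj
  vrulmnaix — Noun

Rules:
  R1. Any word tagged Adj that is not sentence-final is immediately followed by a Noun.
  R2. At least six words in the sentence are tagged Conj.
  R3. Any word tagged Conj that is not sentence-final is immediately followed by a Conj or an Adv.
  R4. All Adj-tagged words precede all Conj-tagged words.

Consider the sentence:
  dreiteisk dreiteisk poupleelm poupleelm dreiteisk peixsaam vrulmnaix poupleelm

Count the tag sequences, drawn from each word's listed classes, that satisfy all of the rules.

Candidates per position — 1:dreiteisk {Adj,Conj}; 2:dreiteisk {Adj,Conj}; 3:poupleelm {Conj}; 4:poupleelm {Conj}; 5:dreiteisk {Adj,Conj}; 6:peixsaam {Adv,Noun}; 7:vrulmnaix {Noun}; 8:poupleelm {Conj}.
There are 16 candidate sequences in total.
The sequences that satisfy every rule: Conj Conj Conj Conj Conj Adv Noun Conj.
Count = 1.

1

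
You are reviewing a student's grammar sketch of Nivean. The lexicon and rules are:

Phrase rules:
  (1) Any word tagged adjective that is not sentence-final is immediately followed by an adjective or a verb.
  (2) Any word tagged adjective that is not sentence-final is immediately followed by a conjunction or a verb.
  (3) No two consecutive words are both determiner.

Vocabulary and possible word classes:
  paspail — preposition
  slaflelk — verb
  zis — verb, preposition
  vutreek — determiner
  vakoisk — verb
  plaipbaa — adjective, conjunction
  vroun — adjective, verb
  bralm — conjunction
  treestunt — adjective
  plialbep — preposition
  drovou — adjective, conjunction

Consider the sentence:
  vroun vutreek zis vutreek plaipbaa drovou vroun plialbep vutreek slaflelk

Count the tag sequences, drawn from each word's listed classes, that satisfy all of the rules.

4

Candidates per position — 1:vroun {adjective,verb}; 2:vutreek {determiner}; 3:zis {verb,preposition}; 4:vutreek {determiner}; 5:plaipbaa {adjective,conjunction}; 6:drovou {adjective,conjunction}; 7:vroun {adjective,verb}; 8:plialbep {preposition}; 9:vutreek {determiner}; 10:slaflelk {verb}.
There are 32 candidate sequences in total.
The sequences that satisfy every rule: verb determiner verb determiner conjunction adjective verb preposition determiner verb; verb determiner verb determiner conjunction conjunction verb preposition determiner verb; verb determiner preposition determiner conjunction adjective verb preposition determiner verb; verb determiner preposition determiner conjunction conjunction verb preposition determiner verb.
Count = 4.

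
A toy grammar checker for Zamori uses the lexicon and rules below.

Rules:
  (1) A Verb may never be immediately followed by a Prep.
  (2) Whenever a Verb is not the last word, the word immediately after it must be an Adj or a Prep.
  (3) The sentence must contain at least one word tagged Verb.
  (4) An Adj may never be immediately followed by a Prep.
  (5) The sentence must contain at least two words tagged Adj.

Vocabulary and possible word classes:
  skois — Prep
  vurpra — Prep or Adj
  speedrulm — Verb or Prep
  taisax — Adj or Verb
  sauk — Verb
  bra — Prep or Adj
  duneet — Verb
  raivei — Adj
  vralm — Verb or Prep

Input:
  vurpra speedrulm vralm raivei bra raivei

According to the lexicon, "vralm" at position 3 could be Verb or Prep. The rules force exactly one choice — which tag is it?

Candidates per position — 1:vurpra {Prep,Adj}; 2:speedrulm {Verb,Prep}; 3:vralm {Verb,Prep}; 4:raivei {Adj}; 5:bra {Prep,Adj}; 6:raivei {Adj}.
Position 5: Prep is ruled out by rule 4; that leaves Adj.
Position 3: the remaining choice is settled jointly with positions 1, 2 — only Verb at position 3 is part of a tagging that satisfies every rule.
That leaves exactly one tagging: Prep Prep Verb Adj Adj Adj.
Verifying each rule — rule 1 satisfied; rule 2 satisfied; rule 3 satisfied; rule 4 satisfied; rule 5 satisfied.

Verb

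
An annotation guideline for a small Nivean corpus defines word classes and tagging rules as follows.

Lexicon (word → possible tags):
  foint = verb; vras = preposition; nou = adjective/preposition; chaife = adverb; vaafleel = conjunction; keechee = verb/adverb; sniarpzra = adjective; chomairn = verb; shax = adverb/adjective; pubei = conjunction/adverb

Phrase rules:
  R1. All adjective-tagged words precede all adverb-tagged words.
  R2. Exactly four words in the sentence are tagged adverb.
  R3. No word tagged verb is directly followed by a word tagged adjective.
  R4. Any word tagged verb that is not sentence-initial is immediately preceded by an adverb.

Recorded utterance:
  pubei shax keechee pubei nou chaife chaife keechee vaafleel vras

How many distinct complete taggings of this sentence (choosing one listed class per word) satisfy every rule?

Candidates per position — 1:pubei {conjunction,adverb}; 2:shax {adverb,adjective}; 3:keechee {verb,adverb}; 4:pubei {conjunction,adverb}; 5:nou {adjective,preposition}; 6:chaife {adverb}; 7:chaife {adverb}; 8:keechee {verb,adverb}; 9:vaafleel {conjunction}; 10:vras {preposition}.
There are 64 candidate sequences in total.
Checking each against the rules leaves 6 sequences.
Count = 6.

6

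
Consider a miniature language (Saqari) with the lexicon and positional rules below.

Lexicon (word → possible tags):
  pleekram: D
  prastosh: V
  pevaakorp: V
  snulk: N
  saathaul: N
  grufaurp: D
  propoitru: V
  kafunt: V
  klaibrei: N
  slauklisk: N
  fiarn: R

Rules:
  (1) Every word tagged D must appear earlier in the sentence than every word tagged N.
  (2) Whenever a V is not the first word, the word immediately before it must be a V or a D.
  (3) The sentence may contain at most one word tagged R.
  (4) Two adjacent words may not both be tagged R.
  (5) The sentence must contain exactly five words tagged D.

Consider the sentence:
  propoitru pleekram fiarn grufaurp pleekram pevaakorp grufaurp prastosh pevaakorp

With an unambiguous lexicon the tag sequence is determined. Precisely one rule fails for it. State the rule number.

Fixed tagging: V D R D D V D V V.
Checking each rule: R1 holds, R2 holds, R3 holds, R4 holds, R5 violated.
Only rule 5 fails.

5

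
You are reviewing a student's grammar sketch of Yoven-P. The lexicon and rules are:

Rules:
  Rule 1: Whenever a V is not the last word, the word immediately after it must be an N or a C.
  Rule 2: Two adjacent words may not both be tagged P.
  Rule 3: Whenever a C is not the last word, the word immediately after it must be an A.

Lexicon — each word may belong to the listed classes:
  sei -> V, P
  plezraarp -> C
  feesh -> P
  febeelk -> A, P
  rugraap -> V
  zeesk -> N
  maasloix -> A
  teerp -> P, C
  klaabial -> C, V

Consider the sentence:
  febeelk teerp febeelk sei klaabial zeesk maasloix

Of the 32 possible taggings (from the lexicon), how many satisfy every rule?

3

Candidates per position — 1:febeelk {A,P}; 2:teerp {P,C}; 3:febeelk {A,P}; 4:sei {V,P}; 5:klaabial {C,V}; 6:zeesk {N}; 7:maasloix {A}.
There are 32 candidate sequences in total.
The sequences that satisfy every rule: A P A P V N A; A C A P V N A; P C A P V N A.
Count = 3.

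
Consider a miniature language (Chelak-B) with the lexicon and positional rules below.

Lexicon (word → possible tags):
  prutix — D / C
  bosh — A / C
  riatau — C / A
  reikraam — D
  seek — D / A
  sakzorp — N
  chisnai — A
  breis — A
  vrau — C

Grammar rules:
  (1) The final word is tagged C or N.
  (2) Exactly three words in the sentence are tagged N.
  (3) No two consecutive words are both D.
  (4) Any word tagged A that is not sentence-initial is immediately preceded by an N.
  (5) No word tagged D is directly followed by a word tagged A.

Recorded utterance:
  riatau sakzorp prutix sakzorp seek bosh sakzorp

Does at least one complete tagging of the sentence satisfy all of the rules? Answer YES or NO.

Candidates per position — 1:riatau {C,A}; 2:sakzorp {N}; 3:prutix {D,C}; 4:sakzorp {N}; 5:seek {D,A}; 6:bosh {A,C}; 7:sakzorp {N}.
One satisfying assignment: C N D N A C N.
Check: rule 1 holds; rule 2 holds; rule 3 holds; rule 4 holds; rule 5 holds.

YES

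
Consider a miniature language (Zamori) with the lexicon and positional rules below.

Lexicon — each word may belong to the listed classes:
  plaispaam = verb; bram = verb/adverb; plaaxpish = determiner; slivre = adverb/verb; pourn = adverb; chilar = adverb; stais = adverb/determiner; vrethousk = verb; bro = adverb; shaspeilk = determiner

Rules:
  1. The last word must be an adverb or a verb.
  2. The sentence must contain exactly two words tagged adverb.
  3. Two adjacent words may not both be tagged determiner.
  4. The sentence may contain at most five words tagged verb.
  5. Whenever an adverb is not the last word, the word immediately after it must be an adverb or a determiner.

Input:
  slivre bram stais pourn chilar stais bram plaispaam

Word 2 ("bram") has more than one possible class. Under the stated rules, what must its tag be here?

Candidates per position — 1:slivre {adverb,verb}; 2:bram {verb,adverb}; 3:stais {adverb,determiner}; 4:pourn {adverb}; 5:chilar {adverb}; 6:stais {adverb,determiner}; 7:bram {verb,adverb}; 8:plaispaam {verb}.
If word 1 were adverb, no tagging could satisfy rule 2; so word 1 is verb.
If word 2 were adverb, no tagging could satisfy rule 2; so word 2 is verb.
If word 3 were adverb, no tagging could satisfy rule 2; so word 3 is determiner.
If word 6 were adverb, no tagging could satisfy rule 2; so word 6 is determiner.
If word 7 were adverb, no tagging could satisfy rule 2; so word 7 is verb.
The only consistent sequence is: verb verb determiner adverb adverb determiner verb verb.
Check: rule 1 ✓; rule 2 ✓; rule 3 ✓; rule 4 ✓; rule 5 ✓.

verb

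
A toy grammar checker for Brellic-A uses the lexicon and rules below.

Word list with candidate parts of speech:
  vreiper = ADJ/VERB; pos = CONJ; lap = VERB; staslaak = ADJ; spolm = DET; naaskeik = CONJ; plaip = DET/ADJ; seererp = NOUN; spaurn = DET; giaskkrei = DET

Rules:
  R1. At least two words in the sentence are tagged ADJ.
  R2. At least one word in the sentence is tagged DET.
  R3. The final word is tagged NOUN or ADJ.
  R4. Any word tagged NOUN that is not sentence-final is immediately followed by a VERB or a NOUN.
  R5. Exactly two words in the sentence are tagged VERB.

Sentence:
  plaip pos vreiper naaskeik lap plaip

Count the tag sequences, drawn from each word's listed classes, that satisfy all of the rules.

0

Candidates per position — 1:plaip {DET,ADJ}; 2:pos {CONJ}; 3:vreiper {ADJ,VERB}; 4:naaskeik {CONJ}; 5:lap {VERB}; 6:plaip {DET,ADJ}.
There are 8 candidate sequences in total.
Every candidate sequence violates at least one rule; no consistent tagging exists.
Count = 0.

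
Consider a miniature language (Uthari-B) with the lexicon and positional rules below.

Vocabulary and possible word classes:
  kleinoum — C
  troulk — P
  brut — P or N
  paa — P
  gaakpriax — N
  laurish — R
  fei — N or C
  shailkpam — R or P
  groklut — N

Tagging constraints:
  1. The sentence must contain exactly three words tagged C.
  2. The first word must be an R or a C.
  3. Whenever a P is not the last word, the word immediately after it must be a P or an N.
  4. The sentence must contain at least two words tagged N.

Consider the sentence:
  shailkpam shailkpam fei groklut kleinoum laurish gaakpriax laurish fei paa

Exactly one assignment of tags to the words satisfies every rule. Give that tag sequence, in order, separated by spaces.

Candidates per position — 1:shailkpam {R,P}; 2:shailkpam {R,P}; 3:fei {N,C}; 4:groklut {N}; 5:kleinoum {C}; 6:laurish {R}; 7:gaakpriax {N}; 8:laurish {R}; 9:fei {N,C}; 10:paa {P}.
Position 1: tagging it P would leave rule 2 unsatisfiable, so it must be R.
Position 3: tagging it N would leave rule 1 unsatisfiable, so it must be C.
Position 9: tagging it N would leave rule 1 unsatisfiable, so it must be C.
Position 2: tagging it P would leave rule 3 unsatisfiable, so it must be R.
That leaves exactly one tagging: R R C N C R N R C P.
Checking: rule 1 satisfied; rule 2 satisfied; rule 3 satisfied; rule 4 satisfied.

R R C N C R N R C P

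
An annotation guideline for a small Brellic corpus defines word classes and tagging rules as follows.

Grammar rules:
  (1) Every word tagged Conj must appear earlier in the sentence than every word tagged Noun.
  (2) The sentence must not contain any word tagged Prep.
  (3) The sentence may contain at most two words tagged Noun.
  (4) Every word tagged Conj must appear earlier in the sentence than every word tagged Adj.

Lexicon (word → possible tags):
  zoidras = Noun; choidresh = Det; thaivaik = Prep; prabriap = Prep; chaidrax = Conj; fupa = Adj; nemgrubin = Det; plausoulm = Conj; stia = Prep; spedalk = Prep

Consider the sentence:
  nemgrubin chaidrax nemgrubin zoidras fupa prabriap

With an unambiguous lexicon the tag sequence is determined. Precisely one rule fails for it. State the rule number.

2

Fixed tagging: Det Conj Det Noun Adj Prep.
Rule check: R1 ✓, R2 ✗, R3 ✓, R4 ✓.
Only rule 2 fails.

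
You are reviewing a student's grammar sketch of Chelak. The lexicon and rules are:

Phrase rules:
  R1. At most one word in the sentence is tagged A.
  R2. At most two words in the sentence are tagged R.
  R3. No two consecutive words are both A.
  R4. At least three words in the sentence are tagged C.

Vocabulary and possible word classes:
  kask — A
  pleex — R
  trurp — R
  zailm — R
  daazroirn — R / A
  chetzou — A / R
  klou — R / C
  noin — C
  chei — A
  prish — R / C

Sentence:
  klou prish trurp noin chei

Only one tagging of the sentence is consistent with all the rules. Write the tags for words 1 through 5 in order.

C C R C A

Candidates per position — 1:klou {R,C}; 2:prish {R,C}; 3:trurp {R}; 4:noin {C}; 5:chei {A}.
If word 1 were R, no tagging could satisfy rule 4; so word 1 is C.
If word 2 were R, no tagging could satisfy rule 4; so word 2 is C.
The only consistent sequence is: C C R C A.
Check: rule 1 ok; rule 2 ok; rule 3 ok; rule 4 ok.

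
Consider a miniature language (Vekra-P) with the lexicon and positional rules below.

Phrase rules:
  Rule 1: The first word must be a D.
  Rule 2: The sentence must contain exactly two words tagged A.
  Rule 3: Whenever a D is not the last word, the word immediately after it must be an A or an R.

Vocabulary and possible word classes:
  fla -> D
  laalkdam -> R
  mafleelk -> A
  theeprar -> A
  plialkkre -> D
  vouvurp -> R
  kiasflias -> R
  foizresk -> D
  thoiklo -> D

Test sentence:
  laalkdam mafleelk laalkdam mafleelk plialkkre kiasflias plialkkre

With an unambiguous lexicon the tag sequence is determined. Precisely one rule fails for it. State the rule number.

Fixed tagging: R A R A D R D.
Rule check: R1 violated, R2 holds, R3 holds.
Only rule 1 fails.

1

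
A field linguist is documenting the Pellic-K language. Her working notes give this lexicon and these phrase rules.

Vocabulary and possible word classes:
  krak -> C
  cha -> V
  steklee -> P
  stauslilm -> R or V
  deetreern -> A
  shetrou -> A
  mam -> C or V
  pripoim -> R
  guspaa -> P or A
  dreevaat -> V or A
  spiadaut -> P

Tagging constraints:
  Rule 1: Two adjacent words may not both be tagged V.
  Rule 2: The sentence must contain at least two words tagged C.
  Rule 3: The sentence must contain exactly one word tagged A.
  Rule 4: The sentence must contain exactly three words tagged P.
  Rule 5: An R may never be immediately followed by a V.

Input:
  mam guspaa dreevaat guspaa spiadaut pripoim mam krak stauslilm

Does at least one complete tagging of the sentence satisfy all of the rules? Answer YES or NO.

Candidates per position — 1:mam {C,V}; 2:guspaa {P,A}; 3:dreevaat {V,A}; 4:guspaa {P,A}; 5:spiadaut {P}; 6:pripoim {R}; 7:mam {C,V}; 8:krak {C}; 9:stauslilm {R,V}.
One satisfying assignment: V P A P P R C C R.
Verifying each rule — rule 1 satisfied; rule 2 satisfied; rule 3 satisfied; rule 4 satisfied; rule 5 satisfied.

YES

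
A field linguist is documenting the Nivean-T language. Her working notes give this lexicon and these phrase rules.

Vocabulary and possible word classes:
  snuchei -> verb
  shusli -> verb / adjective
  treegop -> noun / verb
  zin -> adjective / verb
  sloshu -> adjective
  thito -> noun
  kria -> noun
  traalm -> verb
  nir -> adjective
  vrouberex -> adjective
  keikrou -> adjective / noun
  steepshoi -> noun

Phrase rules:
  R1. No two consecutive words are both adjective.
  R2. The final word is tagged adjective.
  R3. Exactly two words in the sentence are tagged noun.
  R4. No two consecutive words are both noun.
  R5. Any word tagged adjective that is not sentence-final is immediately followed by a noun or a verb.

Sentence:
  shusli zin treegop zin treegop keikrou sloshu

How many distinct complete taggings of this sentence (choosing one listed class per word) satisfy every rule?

Candidates per position — 1:shusli {verb,adjective}; 2:zin {adjective,verb}; 3:treegop {noun,verb}; 4:zin {adjective,verb}; 5:treegop {noun,verb}; 6:keikrou {adjective,noun}; 7:sloshu {adjective}.
There are 64 candidate sequences in total.
Checking each against the rules leaves 6 sequences.
Count = 6.

6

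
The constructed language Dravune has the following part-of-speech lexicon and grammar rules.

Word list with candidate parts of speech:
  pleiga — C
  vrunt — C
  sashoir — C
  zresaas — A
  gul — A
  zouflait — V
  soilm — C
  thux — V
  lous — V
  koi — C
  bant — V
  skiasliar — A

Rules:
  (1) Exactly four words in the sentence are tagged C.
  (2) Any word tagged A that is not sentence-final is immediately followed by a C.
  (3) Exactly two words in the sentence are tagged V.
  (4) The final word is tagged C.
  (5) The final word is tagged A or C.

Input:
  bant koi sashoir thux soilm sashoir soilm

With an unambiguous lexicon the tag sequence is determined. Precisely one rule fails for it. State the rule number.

1

Fixed tagging: V C C V C C C.
Checking each rule: R1 ✗, R2 ✓, R3 ✓, R4 ✓, R5 ✓.
Only rule 1 fails.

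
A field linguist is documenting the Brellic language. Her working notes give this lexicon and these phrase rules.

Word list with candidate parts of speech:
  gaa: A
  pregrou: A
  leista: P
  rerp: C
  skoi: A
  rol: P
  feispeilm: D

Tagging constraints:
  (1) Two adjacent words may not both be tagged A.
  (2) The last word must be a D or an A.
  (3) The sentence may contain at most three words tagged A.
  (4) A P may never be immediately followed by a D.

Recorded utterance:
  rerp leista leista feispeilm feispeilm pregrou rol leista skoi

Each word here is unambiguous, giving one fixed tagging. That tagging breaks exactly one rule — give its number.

Fixed tagging: C P P D D A P P A.
Rule check: R1 pass, R2 pass, R3 pass, R4 fail.
Only rule 4 fails.

4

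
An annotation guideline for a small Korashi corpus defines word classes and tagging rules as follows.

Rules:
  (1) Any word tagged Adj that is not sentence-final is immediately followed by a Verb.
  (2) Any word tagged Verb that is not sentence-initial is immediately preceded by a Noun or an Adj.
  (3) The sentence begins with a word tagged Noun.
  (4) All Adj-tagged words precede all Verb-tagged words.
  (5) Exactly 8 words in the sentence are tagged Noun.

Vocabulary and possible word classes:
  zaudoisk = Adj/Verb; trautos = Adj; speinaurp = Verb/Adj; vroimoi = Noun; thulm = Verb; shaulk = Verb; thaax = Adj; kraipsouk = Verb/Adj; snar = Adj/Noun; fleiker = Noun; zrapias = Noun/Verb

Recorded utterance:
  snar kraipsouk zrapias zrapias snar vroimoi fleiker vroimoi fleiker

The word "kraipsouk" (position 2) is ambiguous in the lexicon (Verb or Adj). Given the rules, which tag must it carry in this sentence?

Candidates per position — 1:snar {Adj,Noun}; 2:kraipsouk {Verb,Adj}; 3:zrapias {Noun,Verb}; 4:zrapias {Noun,Verb}; 5:snar {Adj,Noun}; 6:vroimoi {Noun}; 7:fleiker {Noun}; 8:vroimoi {Noun}; 9:fleiker {Noun}.
Word 1 cannot be Adj — rule 3 would then fail for every completion. It is Noun.
Word 3 cannot be Verb — rule 5 would then fail for every completion. It is Noun.
Word 4 cannot be Verb — rule 5 would then fail for every completion. It is Noun.
Word 5 cannot be Adj — rule 1 would then fail for every completion. It is Noun.
Word 2 cannot be Adj — rule 1 would then fail for every completion. It is Verb.
So the tagging must be: Noun Verb Noun Noun Noun Noun Noun Noun Noun.
Check: rule 1 holds; rule 2 holds; rule 3 holds; rule 4 holds; rule 5 holds.

Verb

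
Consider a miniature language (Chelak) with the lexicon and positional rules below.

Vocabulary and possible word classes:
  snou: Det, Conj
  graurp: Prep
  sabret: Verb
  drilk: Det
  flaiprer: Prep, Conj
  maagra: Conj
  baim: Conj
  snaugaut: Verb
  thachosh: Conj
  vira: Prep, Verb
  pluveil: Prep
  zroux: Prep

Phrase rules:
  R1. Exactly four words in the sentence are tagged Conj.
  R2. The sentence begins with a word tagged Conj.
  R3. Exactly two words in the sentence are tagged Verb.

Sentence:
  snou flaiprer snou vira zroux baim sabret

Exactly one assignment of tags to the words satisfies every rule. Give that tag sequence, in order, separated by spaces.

Conj Conj Conj Verb Prep Conj Verb

Candidates per position — 1:snou {Det,Conj}; 2:flaiprer {Prep,Conj}; 3:snou {Det,Conj}; 4:vira {Prep,Verb}; 5:zroux {Prep}; 6:baim {Conj}; 7:sabret {Verb}.
Word 1 cannot be Det — rule 1 would then fail for every completion. It is Conj.
Word 2 cannot be Prep — rule 1 would then fail for every completion. It is Conj.
Word 3 cannot be Det — rule 1 would then fail for every completion. It is Conj.
Word 4 cannot be Prep — rule 3 would then fail for every completion. It is Verb.
The unique satisfying tagging is: Conj Conj Conj Verb Prep Conj Verb.
Checking: rule 1 satisfied; rule 2 satisfied; rule 3 satisfied.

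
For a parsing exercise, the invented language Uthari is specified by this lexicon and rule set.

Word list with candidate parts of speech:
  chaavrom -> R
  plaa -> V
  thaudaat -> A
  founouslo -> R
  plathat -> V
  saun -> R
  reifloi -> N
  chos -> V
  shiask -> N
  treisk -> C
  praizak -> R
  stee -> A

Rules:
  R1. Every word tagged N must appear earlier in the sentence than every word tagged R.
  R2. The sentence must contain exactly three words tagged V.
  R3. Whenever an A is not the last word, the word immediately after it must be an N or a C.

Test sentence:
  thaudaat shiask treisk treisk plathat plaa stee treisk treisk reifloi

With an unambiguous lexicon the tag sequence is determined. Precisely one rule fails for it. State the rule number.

Fixed tagging: A N C C V V A C C N.
Checking each rule: R1 ✓, R2 ✗, R3 ✓.
Only rule 2 fails.

2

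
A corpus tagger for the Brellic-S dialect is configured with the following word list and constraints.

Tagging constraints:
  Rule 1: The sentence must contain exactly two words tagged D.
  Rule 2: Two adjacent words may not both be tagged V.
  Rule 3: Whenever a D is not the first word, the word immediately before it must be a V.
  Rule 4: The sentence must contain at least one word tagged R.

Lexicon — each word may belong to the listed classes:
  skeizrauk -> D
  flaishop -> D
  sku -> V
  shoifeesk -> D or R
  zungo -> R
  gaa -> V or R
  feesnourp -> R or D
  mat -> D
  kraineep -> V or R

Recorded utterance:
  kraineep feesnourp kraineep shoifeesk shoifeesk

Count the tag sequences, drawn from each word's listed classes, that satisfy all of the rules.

Candidates per position — 1:kraineep {V,R}; 2:feesnourp {R,D}; 3:kraineep {V,R}; 4:shoifeesk {D,R}; 5:shoifeesk {D,R}.
There are 32 candidate sequences in total.
The sequences that satisfy every rule: V D V D R.
Count = 1.

1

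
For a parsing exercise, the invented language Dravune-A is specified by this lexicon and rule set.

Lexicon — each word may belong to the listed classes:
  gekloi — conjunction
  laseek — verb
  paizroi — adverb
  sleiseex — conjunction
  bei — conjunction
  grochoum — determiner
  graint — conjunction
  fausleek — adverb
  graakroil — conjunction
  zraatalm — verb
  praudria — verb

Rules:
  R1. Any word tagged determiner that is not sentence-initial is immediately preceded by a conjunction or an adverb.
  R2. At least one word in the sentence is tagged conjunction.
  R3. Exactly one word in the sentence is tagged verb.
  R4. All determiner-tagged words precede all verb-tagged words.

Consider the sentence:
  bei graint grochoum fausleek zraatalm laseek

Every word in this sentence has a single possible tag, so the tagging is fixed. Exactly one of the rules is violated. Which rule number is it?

3

Fixed tagging: conjunction conjunction determiner adverb verb verb.
Applying the rules: R1 ok, R2 ok, R3 fails, R4 ok.
Only rule 3 fails.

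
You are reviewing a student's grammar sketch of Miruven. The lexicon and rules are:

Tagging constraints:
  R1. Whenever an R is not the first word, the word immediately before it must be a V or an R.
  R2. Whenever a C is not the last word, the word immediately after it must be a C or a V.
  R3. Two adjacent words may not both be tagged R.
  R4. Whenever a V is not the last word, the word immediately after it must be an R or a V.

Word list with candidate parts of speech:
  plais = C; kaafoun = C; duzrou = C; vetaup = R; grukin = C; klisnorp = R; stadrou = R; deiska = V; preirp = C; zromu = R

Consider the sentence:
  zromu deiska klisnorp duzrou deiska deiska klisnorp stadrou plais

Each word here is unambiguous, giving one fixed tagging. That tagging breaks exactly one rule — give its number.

3

Fixed tagging: R V R C V V R R C.
Applying the rules: R1 holds, R2 holds, R3 violated, R4 holds.
Only rule 3 fails.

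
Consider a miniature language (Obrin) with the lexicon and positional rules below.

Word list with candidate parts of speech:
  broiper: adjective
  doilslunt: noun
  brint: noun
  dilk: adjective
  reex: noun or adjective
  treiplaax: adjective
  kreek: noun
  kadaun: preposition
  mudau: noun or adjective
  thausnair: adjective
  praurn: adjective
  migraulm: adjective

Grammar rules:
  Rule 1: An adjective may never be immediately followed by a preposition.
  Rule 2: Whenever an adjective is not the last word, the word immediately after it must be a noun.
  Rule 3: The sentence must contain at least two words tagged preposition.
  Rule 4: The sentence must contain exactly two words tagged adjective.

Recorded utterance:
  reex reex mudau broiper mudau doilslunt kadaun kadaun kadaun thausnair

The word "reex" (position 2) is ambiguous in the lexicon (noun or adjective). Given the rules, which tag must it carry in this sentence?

noun

Candidates per position — 1:reex {noun,adjective}; 2:reex {noun,adjective}; 3:mudau {noun,adjective}; 4:broiper {adjective}; 5:mudau {noun,adjective}; 6:doilslunt {noun}; 7:kadaun {preposition}; 8:kadaun {preposition}; 9:kadaun {preposition}; 10:thausnair {adjective}.
At position 1, choosing adjective makes rule 4 impossible to satisfy; hence noun.
At position 2, choosing adjective makes rule 4 impossible to satisfy; hence noun.
At position 3, choosing adjective makes rule 2 impossible to satisfy; hence noun.
At position 5, choosing adjective makes rule 2 impossible to satisfy; hence noun.
The only consistent sequence is: noun noun noun adjective noun noun preposition preposition preposition adjective.
Check: rule 1 ✓; rule 2 ✓; rule 3 ✓; rule 4 ✓.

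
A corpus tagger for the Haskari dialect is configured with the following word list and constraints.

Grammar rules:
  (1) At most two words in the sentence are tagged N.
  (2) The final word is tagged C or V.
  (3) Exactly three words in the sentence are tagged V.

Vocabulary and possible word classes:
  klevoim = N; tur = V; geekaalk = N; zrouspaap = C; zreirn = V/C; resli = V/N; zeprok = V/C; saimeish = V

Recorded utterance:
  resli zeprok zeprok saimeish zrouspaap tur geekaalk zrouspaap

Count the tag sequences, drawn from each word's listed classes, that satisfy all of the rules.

3

Candidates per position — 1:resli {V,N}; 2:zeprok {V,C}; 3:zeprok {V,C}; 4:saimeish {V}; 5:zrouspaap {C}; 6:tur {V}; 7:geekaalk {N}; 8:zrouspaap {C}.
There are 8 candidate sequences in total.
The sequences that satisfy every rule: V C C V C V N C; N V C V C V N C; N C V V C V N C.
Count = 3.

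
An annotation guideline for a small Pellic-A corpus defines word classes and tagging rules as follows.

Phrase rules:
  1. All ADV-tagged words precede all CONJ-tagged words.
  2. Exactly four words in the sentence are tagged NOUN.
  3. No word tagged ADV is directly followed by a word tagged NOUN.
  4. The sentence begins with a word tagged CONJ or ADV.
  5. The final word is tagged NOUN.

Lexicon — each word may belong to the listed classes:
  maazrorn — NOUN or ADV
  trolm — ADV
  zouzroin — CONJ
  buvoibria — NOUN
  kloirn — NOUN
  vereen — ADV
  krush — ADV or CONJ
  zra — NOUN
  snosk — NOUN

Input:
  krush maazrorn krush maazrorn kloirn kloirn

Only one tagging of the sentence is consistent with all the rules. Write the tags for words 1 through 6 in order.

CONJ NOUN CONJ NOUN NOUN NOUN

Candidates per position — 1:krush {ADV,CONJ}; 2:maazrorn {NOUN,ADV}; 3:krush {ADV,CONJ}; 4:maazrorn {NOUN,ADV}; 5:kloirn {NOUN}; 6:kloirn {NOUN}.
At position 2, choosing ADV makes rule 2 impossible to satisfy; hence NOUN.
At position 3, choosing ADV makes rule 3 impossible to satisfy; hence CONJ.
At position 4, choosing ADV makes rule 1 impossible to satisfy; hence NOUN.
At position 1, choosing ADV makes rule 3 impossible to satisfy; hence CONJ.
The unique satisfying tagging is: CONJ NOUN CONJ NOUN NOUN NOUN.
Verifying each rule — rule 1 satisfied; rule 2 satisfied; rule 3 satisfied; rule 4 satisfied; rule 5 satisfied.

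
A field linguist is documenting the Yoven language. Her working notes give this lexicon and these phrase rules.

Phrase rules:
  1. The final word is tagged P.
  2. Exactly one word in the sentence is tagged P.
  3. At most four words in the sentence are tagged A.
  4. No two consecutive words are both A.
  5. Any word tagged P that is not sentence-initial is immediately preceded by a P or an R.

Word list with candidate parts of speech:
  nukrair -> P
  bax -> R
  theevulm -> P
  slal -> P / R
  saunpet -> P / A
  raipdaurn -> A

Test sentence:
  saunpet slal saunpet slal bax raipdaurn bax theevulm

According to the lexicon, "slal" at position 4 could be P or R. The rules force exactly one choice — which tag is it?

Candidates per position — 1:saunpet {P,A}; 2:slal {P,R}; 3:saunpet {P,A}; 4:slal {P,R}; 5:bax {R}; 6:raipdaurn {A}; 7:bax {R}; 8:theevulm {P}.
If word 1 were P, no tagging could satisfy rule 2; so word 1 is A.
If word 2 were P, no tagging could satisfy rule 2; so word 2 is R.
If word 3 were P, no tagging could satisfy rule 2; so word 3 is A.
If word 4 were P, no tagging could satisfy rule 2; so word 4 is R.
That leaves exactly one tagging: A R A R R A R P.
Rule-by-rule: rule 1 holds; rule 2 holds; rule 3 holds; rule 4 holds; rule 5 holds.

R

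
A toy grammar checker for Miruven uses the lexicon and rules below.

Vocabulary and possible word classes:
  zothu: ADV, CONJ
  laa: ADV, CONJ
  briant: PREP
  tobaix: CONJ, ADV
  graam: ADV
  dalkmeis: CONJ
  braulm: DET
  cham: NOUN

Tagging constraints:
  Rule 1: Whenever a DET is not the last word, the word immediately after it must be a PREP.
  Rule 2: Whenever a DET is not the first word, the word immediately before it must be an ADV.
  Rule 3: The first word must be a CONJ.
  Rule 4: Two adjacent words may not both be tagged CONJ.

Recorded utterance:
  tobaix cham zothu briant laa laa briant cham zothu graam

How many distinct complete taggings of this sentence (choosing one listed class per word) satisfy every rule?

Candidates per position — 1:tobaix {CONJ,ADV}; 2:cham {NOUN}; 3:zothu {ADV,CONJ}; 4:briant {PREP}; 5:laa {ADV,CONJ}; 6:laa {ADV,CONJ}; 7:briant {PREP}; 8:cham {NOUN}; 9:zothu {ADV,CONJ}; 10:graam {ADV}.
There are 32 candidate sequences in total.
Checking each against the rules leaves 12 sequences.
Count = 12.

12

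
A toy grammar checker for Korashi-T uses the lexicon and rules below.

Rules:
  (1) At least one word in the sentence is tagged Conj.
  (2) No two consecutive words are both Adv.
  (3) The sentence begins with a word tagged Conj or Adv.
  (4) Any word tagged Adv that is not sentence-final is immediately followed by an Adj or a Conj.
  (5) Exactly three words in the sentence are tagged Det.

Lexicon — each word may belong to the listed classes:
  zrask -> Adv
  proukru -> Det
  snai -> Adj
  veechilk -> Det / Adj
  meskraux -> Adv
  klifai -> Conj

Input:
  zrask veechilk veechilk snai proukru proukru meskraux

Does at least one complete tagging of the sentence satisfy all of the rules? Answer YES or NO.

Candidates per position — 1:zrask {Adv}; 2:veechilk {Det,Adj}; 3:veechilk {Det,Adj}; 4:snai {Adj}; 5:proukru {Det}; 6:proukru {Det}; 7:meskraux {Adv}.
Rule 1 cannot be satisfied by any choice of tags from the lexicon.
So there is no consistent tagging.

NO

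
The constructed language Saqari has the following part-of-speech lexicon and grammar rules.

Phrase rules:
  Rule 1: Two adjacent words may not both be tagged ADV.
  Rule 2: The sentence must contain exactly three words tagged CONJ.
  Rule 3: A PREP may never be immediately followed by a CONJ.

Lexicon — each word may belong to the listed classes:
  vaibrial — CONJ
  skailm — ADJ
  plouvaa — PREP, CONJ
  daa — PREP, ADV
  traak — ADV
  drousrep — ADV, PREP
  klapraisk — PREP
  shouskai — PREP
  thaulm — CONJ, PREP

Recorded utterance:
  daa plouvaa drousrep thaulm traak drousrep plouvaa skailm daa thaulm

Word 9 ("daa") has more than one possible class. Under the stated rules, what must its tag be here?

ADV

Candidates per position — 1:daa {PREP,ADV}; 2:plouvaa {PREP,CONJ}; 3:drousrep {ADV,PREP}; 4:thaulm {CONJ,PREP}; 5:traak {ADV}; 6:drousrep {ADV,PREP}; 7:plouvaa {PREP,CONJ}; 8:skailm {ADJ}; 9:daa {PREP,ADV}; 10:thaulm {CONJ,PREP}.
If word 6 were ADV, no tagging could satisfy rule 1; so word 6 is PREP.
If word 7 were CONJ, no tagging could satisfy rule 3; so word 7 is PREP.
If word 10 were PREP, no tagging could satisfy rule 2; so word 10 is CONJ.
If word 2 were PREP, no tagging could satisfy rule 2; so word 2 is CONJ.
If word 4 were PREP, no tagging could satisfy rule 2; so word 4 is CONJ.
If word 9 were PREP, no tagging could satisfy rule 3; so word 9 is ADV.
If word 1 were PREP, no tagging could satisfy rule 3; so word 1 is ADV.
If word 3 were PREP, no tagging could satisfy rule 3; so word 3 is ADV.
That leaves exactly one tagging: ADV CONJ ADV CONJ ADV PREP PREP ADJ ADV CONJ.
Rule-by-rule: rule 1 ok; rule 2 ok; rule 3 ok.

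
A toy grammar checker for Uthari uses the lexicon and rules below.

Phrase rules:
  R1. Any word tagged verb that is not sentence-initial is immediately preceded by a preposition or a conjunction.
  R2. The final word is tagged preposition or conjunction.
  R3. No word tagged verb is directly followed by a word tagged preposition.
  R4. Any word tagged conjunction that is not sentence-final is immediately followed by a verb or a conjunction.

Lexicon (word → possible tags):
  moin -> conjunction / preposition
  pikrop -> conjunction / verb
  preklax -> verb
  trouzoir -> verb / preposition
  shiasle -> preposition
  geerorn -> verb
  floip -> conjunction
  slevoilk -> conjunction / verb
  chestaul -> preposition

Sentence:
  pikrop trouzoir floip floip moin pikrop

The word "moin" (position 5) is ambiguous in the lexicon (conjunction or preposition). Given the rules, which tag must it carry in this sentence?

Candidates per position — 1:pikrop {conjunction,verb}; 2:trouzoir {verb,preposition}; 3:floip {conjunction}; 4:floip {conjunction}; 5:moin {conjunction,preposition}; 6:pikrop {conjunction,verb}.
Word 5 cannot be preposition — rule 4 would then fail for every completion. It is conjunction.
Word 6 cannot be verb — rule 2 would then fail for every completion. It is conjunction.
The remaining ambiguous positions (1, 2) are resolved jointly — only one combination satisfies every rule.
The only consistent sequence is: conjunction verb conjunction conjunction conjunction conjunction.
Checking: rule 1 holds; rule 2 holds; rule 3 holds; rule 4 holds.

conjunction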